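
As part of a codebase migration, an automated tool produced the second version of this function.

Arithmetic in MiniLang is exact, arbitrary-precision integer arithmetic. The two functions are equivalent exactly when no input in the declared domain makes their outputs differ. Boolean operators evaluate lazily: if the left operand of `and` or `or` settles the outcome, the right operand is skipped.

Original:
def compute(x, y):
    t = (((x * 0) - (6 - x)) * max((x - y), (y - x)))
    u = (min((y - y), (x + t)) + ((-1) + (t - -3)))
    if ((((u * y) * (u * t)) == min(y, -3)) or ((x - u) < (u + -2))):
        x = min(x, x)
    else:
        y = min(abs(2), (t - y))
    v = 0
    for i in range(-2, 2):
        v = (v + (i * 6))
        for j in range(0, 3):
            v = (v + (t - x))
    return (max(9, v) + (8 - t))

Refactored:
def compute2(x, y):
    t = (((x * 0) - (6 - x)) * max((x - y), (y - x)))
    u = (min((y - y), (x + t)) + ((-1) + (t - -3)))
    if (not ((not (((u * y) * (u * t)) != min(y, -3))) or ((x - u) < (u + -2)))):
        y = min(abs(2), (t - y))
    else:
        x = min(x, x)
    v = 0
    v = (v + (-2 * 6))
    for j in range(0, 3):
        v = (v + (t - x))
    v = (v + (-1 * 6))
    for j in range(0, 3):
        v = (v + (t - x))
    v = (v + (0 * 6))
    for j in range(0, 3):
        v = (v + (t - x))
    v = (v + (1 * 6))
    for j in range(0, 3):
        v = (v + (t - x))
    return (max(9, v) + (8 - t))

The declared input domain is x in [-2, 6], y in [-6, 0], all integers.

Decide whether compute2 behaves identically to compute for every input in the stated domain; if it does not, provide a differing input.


The two are interchangeable: statement counts differ; and loop structure differs; and arithmetic usage differs; and local variable names differ; and comparison usage differs; and constant usage differs; and boolean connective usage differs, and every declared input agrees.
One worked example (x=0, y=-1) — compute: t := -6 | u := -10 | ((((u * y) * (u * t)) == min(y, -3)) or ((x - u) < (u + -2))): false | y := -5 | v := 0 | iter i=-2: | v := -12 | iter j=0: | v := -18 | iter j=1: | v := -24 | iter j=2: | v := -30 | iter i=-1: | v := -36 | iter j=0: | v := -42 | iter j=1: | v := -48 | iter j=2: | v := -54 | iter i=0: | v := -54 | iter j=0: | v := -60 | iter j=1: | v := -66 | iter j=2: | v := -72 | iter i=1: | v := -66 | iter j=0: | v := -72 | iter j=1: | v := -78 | iter j=2: | v := -84 | result 23; compute2: t := -6 | u := -10 | (not ((not (((u * y) * (u * t)) != min(y, -3))) or ((x - u) < (u + -2)))): true | y := -5 | v := 0 | v := -12 | iter j=0: | v := -18 | iter j=1: | v := -24 | iter j=2: | v := -30 | v := -36 | iter j=0: | v := -42 | iter j=1: | v := -48 | iter j=2: | v := -54 | v := -54 | iter j=0: | v := -60 | iter j=1: | v := -66 | iter j=2: | v := -72 | v := -66 | iter j=0: | v := -72 | iter j=1: | v := -78 | iter j=2: | v := -84 | result 23; agreement on 23.
Across all 63 domain points the two functions coincide.
verdict: equivalent


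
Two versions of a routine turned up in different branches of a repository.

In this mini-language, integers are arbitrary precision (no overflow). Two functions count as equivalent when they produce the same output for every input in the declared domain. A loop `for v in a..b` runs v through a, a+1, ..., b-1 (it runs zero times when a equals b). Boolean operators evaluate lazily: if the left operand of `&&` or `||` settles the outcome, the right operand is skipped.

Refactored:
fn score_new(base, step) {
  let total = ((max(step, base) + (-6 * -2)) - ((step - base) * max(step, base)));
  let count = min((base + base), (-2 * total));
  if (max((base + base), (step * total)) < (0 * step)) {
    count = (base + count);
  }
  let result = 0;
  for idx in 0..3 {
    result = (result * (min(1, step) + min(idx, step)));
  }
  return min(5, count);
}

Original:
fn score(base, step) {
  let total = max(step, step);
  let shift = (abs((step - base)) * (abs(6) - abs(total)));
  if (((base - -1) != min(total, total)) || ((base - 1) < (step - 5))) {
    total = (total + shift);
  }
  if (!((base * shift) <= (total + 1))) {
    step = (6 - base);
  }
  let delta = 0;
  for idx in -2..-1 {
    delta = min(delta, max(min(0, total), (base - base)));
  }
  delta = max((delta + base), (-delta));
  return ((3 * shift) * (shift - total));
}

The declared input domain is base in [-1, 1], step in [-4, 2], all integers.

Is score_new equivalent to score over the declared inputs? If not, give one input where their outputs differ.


base=-1, step=-4 yields 72 from score but -17 from score_new.
verdict: not equivalent; witness: base=-1, step=-4


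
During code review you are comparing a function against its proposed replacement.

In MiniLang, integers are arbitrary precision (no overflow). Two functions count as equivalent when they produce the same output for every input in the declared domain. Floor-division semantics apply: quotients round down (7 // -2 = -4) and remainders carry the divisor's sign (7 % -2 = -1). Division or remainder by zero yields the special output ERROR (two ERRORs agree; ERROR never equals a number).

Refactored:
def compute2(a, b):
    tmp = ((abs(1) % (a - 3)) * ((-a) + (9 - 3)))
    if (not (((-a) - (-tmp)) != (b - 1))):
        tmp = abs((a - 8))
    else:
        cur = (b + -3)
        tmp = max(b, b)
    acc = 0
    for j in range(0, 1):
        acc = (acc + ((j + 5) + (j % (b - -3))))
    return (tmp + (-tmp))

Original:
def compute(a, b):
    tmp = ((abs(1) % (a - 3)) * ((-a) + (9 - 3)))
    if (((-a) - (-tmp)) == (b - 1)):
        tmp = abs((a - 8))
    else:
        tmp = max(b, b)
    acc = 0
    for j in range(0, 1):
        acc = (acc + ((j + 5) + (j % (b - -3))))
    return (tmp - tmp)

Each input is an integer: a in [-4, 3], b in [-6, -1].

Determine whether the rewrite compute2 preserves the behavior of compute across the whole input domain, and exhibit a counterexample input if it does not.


Equivalent — the differences include arithmetic usage differs, plus local variable names differ, plus boolean connective usage differs, plus comparison usage differs, plus statement counts differ, plus constant usage differs, yet no declared input distinguishes the two.
Tracing a=2, b=-6: compute: tmp=0, then (((-a) - (-tmp)) == (b - 1)) is false, then tmp=-6, then acc=0, then (j=0), then acc=5, then returns 0 | compute2: tmp=0, then (not (((-a) - (-tmp)) != (b - 1))) is false, then cur=-9, then tmp=-6, then acc=0, then (j=0), then acc=5, then returns 0 — matching result 0.
Checked all 48 inputs in the declared domain: the outputs agree on every one.
verdict: equivalent


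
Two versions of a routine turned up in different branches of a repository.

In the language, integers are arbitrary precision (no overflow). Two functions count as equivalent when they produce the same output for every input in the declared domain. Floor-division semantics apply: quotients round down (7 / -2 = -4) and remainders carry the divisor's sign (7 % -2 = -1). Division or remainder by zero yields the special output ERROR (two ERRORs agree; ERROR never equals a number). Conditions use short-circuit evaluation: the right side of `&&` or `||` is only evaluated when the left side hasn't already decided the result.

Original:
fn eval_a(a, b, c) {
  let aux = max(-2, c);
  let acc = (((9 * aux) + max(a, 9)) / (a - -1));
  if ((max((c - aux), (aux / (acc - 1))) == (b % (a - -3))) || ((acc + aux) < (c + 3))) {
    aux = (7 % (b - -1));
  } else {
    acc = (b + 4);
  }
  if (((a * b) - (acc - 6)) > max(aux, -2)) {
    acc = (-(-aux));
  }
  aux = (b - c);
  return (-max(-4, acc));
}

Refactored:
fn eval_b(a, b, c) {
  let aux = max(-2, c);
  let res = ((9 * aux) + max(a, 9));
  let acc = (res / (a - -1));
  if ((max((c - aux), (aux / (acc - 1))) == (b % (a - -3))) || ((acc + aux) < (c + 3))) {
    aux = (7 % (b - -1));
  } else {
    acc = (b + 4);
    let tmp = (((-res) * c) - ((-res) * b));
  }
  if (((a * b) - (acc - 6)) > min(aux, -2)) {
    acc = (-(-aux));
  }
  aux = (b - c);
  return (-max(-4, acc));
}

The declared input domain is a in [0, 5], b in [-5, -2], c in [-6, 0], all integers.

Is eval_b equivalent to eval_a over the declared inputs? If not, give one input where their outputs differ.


Not equivalent: a=2, b=-5, c=-6 separates them (3 vs 1).
eval_a: aux := -2 | acc := -3 | ((max((c - aux), (aux / (acc - 1))) == (b % (a - -3))) || ((acc + aux) < (c + 3))): true | aux := -1 | (((a * b) - (acc - 6)) > max(aux, -2)): false | aux := 1 | result 3
eval_b: aux := -2 | res := -9 | acc := -3 | ((max((c - aux), (aux / (acc - 1))) == (b % (a - -3))) || ((acc + aux) < (c + 3))): true | aux := -1 | (((a * b) - (acc - 6)) > min(aux, -2)): true | acc := -1 | aux := 1 | result 1
verdict: not equivalent; witness: a=2, b=-5, c=-6


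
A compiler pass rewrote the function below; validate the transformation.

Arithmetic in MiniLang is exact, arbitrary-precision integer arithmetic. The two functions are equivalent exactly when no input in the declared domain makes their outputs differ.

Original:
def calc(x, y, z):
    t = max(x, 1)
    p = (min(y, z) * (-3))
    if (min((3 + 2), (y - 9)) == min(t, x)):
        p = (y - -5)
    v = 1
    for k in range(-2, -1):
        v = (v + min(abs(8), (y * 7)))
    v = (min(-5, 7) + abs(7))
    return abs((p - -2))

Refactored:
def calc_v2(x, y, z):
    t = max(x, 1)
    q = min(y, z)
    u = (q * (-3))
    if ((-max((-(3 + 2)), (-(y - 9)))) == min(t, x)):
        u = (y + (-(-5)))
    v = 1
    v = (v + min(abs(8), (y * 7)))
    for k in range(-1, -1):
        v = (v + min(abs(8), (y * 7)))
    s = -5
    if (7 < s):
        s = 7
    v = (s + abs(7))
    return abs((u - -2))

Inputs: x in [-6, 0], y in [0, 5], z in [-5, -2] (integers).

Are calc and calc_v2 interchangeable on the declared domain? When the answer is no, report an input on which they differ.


The two are interchangeable: constant usage differs; and comparison usage differs; and min/max/abs usage differs; and loop structure differs; and statement counts differ; and local variable names differ; and arithmetic usage differs; and branching structure differs, and every declared input agrees.
One worked example (x=-2, y=5, z=-4) — calc: t = 1; p = 12; (min((3 + 2), (y - 9)) == min(t, x)) -> false; v = 1; [k=-2]; v = 9; v = 2; return 14; calc_v2: t = 1; q = -4; u = 12; ((-max((-(3 + 2)), (-(y - 9)))) == min(t, x)) -> false; v = 1; v = 9; the k loop: no iterations; s = -5; (7 < s) -> false; v = 2; return 14; agreement on 14.
Sweeping the whole domain (168 inputs) finds no disagreement.
verdict: equivalent


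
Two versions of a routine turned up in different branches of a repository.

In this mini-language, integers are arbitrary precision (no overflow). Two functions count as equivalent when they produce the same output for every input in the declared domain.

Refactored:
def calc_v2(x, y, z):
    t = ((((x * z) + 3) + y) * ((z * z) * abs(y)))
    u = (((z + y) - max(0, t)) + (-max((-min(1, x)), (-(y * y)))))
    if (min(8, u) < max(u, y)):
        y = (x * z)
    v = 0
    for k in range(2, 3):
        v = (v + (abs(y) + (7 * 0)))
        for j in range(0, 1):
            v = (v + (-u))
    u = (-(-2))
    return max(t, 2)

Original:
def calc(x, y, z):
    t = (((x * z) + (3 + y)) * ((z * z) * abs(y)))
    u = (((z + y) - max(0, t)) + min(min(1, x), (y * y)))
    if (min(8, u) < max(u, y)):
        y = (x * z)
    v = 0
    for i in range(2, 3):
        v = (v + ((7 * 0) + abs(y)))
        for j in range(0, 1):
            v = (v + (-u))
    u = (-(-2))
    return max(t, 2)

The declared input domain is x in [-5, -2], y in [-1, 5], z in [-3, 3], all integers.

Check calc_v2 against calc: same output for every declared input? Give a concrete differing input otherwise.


Changes here: min/max/abs usage differs, local variable names differ; the full 196-point sweep finds no disagreement.
verdict: equivalent


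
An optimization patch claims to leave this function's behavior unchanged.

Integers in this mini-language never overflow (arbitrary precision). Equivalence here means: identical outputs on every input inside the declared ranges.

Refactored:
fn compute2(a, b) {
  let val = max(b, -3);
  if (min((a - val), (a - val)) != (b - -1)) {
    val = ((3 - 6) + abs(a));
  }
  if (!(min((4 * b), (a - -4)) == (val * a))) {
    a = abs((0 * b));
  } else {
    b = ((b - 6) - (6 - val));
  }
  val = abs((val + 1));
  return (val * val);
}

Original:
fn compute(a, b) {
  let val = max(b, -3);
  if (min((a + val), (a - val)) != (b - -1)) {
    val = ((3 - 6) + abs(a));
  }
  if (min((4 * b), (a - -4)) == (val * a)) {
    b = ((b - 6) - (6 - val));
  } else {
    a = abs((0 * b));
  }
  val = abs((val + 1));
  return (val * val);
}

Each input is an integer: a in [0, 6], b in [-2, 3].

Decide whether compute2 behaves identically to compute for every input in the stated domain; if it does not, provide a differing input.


Not equivalent: a=1, b=-1 separates them (0 vs 1).
compute: val=-1, then (min((a + val), (a - val)) != (b - -1)) is false, then (min((4 * b), (a - -4)) == (val * a)) is false, then a=0, then val=0, then returns 0
compute2: val=-1, then (min((a - val), (a - val)) != (b - -1)) is true, then val=-2, then (!(min((4 * b), (a - -4)) == (val * a))) is true, then a=0, then val=1, then returns 1
verdict: not equivalent; witness: a=1, b=-1


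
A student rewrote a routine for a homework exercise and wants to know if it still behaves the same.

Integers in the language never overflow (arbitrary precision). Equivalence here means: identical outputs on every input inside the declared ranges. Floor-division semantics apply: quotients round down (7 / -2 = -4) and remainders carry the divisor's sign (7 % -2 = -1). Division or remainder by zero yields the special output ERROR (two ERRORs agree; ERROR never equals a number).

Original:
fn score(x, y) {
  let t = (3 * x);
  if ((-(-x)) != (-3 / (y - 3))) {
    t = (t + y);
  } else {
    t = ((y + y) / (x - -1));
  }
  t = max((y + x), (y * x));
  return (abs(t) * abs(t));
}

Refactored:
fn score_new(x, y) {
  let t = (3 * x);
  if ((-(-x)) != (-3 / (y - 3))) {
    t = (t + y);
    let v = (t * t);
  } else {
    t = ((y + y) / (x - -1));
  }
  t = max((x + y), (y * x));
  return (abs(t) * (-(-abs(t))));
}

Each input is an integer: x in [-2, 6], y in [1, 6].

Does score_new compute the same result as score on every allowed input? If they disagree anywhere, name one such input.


Changes here: arithmetic usage differs, statement counts differ, local variable names differ; the full 54-point sweep finds no disagreement.
verdict: equivalent


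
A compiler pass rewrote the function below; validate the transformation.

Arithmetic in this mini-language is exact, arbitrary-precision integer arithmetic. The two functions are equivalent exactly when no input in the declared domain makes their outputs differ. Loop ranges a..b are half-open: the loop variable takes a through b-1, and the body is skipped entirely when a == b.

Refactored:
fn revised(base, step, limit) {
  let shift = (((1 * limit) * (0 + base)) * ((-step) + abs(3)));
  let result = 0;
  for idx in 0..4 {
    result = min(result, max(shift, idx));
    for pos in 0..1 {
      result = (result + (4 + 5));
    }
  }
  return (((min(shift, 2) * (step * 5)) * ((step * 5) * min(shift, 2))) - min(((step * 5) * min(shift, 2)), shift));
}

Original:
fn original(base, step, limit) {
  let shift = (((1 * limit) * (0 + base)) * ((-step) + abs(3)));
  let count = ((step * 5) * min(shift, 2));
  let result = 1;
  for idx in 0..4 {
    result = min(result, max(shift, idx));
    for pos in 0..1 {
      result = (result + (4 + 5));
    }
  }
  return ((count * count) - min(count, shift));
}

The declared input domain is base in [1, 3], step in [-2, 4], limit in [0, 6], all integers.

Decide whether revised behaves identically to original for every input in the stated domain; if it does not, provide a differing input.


The suspicious edit (`1` became `0`) never changes the result for any input inside the declared domain.
Tracing base=2, step=1, limit=5: original: shift=20, then count=10, then result=1, then (idx=0), then result=1, then (pos=0), then result=10, then (idx=1), then result=10, then (pos=0), then result=19, then (idx=2), then result=19, then (pos=0), then result=28, then (idx=3), then result=20, then (pos=0), then result=29, then returns 90 | revised: shift=20, then result=0, then (idx=0), then result=0, then (pos=0), then result=9, then (idx=1), then result=9, then (pos=0), then result=18, then (idx=2), then result=18, then (pos=0), then result=27, then (idx=3), then result=20, then (pos=0), then result=29, then returns 90 — matching result 90.
Checked all 147 inputs in the declared domain: the outputs agree on every one.
verdict: equivalent


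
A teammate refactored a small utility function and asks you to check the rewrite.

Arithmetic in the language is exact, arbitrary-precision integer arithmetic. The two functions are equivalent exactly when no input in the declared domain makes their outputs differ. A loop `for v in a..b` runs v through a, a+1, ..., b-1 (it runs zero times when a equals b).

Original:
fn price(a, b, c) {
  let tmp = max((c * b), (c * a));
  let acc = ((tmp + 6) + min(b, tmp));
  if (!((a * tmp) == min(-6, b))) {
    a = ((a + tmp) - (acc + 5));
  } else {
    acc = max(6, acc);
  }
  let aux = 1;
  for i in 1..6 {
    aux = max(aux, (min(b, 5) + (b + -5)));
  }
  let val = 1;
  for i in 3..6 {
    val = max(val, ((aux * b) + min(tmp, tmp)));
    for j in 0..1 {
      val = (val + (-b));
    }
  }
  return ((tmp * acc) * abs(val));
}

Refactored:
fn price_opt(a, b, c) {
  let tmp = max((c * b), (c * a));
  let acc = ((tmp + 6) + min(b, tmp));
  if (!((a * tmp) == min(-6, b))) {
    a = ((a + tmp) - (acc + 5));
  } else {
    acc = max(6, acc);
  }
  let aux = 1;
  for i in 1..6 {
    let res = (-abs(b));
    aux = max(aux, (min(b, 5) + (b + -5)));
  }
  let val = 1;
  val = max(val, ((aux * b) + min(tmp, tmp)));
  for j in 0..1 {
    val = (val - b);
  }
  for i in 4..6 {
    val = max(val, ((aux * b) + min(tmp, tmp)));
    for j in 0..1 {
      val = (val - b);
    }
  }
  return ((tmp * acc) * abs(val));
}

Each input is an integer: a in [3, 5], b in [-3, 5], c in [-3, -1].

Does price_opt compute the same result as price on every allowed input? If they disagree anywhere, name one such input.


This is a faithful refactor — arithmetic usage differs, loop structure differs, statement counts differ, local variable names differ, min/max/abs usage differs, but the computed results match everywhere.
Tracing a=5, b=-2, c=-1: price: tmp becomes 2; next acc becomes 6; next (!((a * tmp) == min(-6, b))) evaluates to true; next a becomes -4; next aux becomes 1; next at i=1:; next aux becomes 1; next at i=2:; next aux becomes 1; next at i=3:; next aux becomes 1; next at i=4:; next aux becomes 1; next at i=5:; next aux becomes 1; next val becomes 1; next at i=3:; next val becomes 1; next at j=0:; next val becomes 3; next at i=4:; next val becomes 3; next at j=0:; next val becomes 5; next at i=5:; next val becomes 5; next at j=0:; next val becomes 7; next final value 84 | price_opt: tmp becomes 2; next acc becomes 6; next (!((a * tmp) == min(-6, b))) evaluates to true; next a becomes -4; next aux becomes 1; next at i=1:; next res becomes -2; next aux becomes 1; next at i=2:; next res becomes -2; next aux becomes 1; next at i=3:; next res becomes -2; next aux becomes 1; next at i=4:; next res becomes -2; next aux becomes 1; next at i=5:; next res becomes -2; next aux becomes 1; next val becomes 1; next val becomes 1; next at j=0:; next val becomes 3; next at i=4:; next val becomes 3; next at j=0:; next val becomes 5; next at i=5:; next val becomes 5; next at j=0:; next val becomes 7; next final value 84 — matching result 84.
Across all 81 domain points the two functions coincide.
verdict: equivalent


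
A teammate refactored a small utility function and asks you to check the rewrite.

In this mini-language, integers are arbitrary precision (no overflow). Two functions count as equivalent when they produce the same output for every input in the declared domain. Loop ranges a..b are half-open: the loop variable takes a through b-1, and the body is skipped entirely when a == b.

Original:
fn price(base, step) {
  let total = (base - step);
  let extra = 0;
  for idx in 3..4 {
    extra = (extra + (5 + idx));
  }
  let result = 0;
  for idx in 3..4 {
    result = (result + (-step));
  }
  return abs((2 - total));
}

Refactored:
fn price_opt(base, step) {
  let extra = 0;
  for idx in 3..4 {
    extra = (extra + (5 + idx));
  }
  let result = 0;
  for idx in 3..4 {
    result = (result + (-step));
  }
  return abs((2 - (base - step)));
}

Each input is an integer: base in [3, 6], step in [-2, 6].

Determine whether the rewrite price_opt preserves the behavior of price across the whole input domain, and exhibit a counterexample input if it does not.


Comparing the listings, the differences include: statement counts differ, and local variable names differ.
Tracing base=4, step=1: price: total = 3; extra = 0; [idx=3]; extra = 8; result = 0; [idx=3]; result = -1; return 1 | price_opt: extra = 0; [idx=3]; extra = 8; result = 0; [idx=3]; result = -1; return 1 — matching result 1.
Across all 36 domain points the two functions coincide.
verdict: equivalent


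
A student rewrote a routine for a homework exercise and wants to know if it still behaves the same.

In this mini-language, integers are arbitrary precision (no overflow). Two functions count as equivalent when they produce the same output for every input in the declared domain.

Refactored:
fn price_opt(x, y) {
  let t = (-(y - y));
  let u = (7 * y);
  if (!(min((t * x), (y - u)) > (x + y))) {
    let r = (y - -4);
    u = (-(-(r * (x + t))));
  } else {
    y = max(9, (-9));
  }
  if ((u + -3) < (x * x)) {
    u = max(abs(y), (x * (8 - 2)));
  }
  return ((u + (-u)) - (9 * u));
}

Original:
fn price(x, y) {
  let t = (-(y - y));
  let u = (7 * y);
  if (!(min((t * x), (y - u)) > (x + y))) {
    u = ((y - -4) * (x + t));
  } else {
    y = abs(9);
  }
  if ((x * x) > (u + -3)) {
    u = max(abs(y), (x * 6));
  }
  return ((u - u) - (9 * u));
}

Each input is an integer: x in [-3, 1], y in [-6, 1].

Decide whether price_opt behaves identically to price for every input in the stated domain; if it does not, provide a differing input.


Changes here: statement counts differ, and arithmetic usage differs, and local variable names differ, and comparison usage differs, and constant usage differs, and min/max/abs usage differs; the full 40-point sweep finds no disagreement.
verdict: equivalent


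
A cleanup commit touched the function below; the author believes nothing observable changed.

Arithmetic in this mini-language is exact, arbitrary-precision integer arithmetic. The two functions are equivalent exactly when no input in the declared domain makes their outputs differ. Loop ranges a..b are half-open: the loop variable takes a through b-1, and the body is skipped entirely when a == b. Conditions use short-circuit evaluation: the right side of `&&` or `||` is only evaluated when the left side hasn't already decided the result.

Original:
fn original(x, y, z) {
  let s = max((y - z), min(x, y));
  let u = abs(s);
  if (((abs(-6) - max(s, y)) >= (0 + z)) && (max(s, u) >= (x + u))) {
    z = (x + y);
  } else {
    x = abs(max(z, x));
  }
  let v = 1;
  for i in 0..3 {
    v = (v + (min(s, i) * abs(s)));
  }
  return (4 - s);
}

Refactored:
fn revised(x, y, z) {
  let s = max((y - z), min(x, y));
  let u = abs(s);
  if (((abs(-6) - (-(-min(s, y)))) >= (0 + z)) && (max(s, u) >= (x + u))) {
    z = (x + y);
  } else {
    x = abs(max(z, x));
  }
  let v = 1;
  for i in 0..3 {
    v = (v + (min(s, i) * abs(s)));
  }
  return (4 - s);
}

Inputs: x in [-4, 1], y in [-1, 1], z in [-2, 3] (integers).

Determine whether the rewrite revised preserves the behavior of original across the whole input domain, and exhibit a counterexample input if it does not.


The suspicious edit (`max(s, y)` became `min(s, y)`) never changes the result for any input inside the declared domain.
As a probe, take x=1, y=1, z=-2: original runs s=3, then u=3, then (((abs(-6) - max(s, y)) >= (0 + z)) && (max(s, u) >= (x + u))) is false, then x=1, then v=1, then (i=0), then v=1, then (i=1), then v=4, then (i=2), then v=10, then returns 1; revised runs s=3, then u=3, then (((abs(-6) - (-(-min(s, y)))) >= (0 + z)) && (max(s, u) >= (x + u))) is false, then x=1, then v=1, then (i=0), then v=1, then (i=1), then v=4, then (i=2), then v=10, then returns 1; both end at 1.
An exhaustive pass over the 108 declared inputs shows identical outputs.
verdict: equivalent


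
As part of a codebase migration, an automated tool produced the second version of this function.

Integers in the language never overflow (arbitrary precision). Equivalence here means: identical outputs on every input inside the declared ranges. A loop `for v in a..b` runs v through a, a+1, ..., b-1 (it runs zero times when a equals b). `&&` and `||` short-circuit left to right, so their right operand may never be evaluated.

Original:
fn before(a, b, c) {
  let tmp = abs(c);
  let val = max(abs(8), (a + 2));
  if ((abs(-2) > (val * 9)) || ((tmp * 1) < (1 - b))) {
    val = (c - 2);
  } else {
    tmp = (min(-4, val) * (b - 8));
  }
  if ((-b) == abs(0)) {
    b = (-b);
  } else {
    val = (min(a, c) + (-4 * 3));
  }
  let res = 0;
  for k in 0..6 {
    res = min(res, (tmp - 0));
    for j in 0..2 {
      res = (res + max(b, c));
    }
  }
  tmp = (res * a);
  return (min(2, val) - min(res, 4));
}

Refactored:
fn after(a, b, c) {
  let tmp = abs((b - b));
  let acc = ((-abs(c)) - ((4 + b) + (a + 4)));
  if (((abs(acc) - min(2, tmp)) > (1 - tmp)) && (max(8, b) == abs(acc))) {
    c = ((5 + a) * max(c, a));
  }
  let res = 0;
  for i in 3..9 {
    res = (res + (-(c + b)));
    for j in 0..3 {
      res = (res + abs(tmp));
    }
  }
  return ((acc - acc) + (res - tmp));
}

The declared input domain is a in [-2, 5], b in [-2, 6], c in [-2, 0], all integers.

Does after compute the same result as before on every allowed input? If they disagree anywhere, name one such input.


There is a counterexample at a=-2, b=-2, c=-2: 10 on one side, 24 on the other.
before: tmp=2, then val=8, then ((abs(-2) > (val * 9)) || ((tmp * 1) < (1 - b))) is true, then val=-4, then ((-b) == abs(0)) is false, then val=-14, then res=0, then (k=0), then res=0, then (j=0), then res=-2, then (j=1), then res=-4, then (k=1), then res=-4, then (j=0), then res=-6, then (j=1), then res=-8, then (k=2), then res=-8, then (j=0), then res=-10, then (j=1), then res=-12, then (k=3), then res=-12, then (j=0), then res=-14, then (j=1), then res=-16, then (k=4), then res=-16, then (j=0), then res=-18, then (j=1), then res=-20, then (k=5), then res=-20, then (j=0), then res=-22, then (j=1), then res=-24, then tmp=48, then returns 10
after: tmp=0, then acc=-6, then (((abs(acc) - min(2, tmp)) > (1 - tmp)) && (max(8, b) == abs(acc))) is false, then res=0, then (i=3), then res=4, then (j=0), then res=4, then (j=1), then res=4, then (j=2), then res=4, then (i=4), then res=8, then (j=0), then res=8, then (j=1), then res=8, then (j=2), then res=8, then (i=5), then res=12, then (j=0), then res=12, then (j=1), then res=12, then (j=2), then res=12, then (i=6), then res=16, then (j=0), then res=16, then (j=1), then res=16, then (j=2), then res=16, then (i=7), then res=20, then (j=0), then res=20, then (j=1), then res=20, then (j=2), then res=20, then (i=8), then res=24, then (j=0), then res=24, then (j=1), then res=24, then (j=2), then res=24, then returns 24
verdict: not equivalent; witness: a=-2, b=-2, c=-2


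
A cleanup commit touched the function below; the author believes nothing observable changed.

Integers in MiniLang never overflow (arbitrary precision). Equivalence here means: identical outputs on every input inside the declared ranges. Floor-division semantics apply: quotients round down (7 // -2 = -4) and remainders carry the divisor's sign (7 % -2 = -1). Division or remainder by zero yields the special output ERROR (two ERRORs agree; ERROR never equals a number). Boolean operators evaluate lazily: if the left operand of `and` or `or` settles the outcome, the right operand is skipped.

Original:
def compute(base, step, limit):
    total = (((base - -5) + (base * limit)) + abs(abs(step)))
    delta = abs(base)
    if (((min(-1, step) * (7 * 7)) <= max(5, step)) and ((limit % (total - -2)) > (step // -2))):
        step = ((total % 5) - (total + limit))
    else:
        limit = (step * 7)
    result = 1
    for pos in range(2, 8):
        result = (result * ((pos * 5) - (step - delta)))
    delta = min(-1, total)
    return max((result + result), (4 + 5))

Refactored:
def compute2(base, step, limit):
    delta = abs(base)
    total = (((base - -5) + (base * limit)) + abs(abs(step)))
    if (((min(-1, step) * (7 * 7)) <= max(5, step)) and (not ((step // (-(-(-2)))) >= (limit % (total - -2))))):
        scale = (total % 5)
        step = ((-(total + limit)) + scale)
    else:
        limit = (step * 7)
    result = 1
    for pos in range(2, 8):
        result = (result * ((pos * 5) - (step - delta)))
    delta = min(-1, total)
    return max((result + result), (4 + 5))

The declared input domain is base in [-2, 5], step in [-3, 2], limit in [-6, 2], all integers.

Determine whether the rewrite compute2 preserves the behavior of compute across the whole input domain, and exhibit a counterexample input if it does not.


This is a faithful refactor — boolean connective usage differs, and local variable names differ, and statement counts differ, and comparison usage differs, and arithmetic usage differs, but the computed results match everywhere.
Spot check at base=2, step=2, limit=0 — compute: total=9, then delta=2, then (((min(-1, step) * (7 * 7)) <= max(5, step)) and ((limit % (total - -2)) > (step // -2))) is true, then step=-5, then result=1, then (pos=2), then result=17, then (pos=3), then result=374, then (pos=4), then result=10098, then (pos=5), then result=323136, then (pos=6), then result=11956032, then (pos=7), then result=502153344, then delta=-1, then returns 1004306688. compute2: delta=2, then total=9, then (((min(-1, step) * (7 * 7)) <= max(5, step)) and (not ((step // (-(-(-2)))) >= (limit % (total - -2))))) is true, then scale=4, then step=-5, then result=1, then (pos=2), then result=17, then (pos=3), then result=374, then (pos=4), then result=10098, then (pos=5), then result=323136, then (pos=6), then result=11956032, then (pos=7), then result=502153344, then delta=-1, then returns 1004306688. Both give 1004306688.
Across all 432 domain points the two functions coincide.
verdict: equivalent


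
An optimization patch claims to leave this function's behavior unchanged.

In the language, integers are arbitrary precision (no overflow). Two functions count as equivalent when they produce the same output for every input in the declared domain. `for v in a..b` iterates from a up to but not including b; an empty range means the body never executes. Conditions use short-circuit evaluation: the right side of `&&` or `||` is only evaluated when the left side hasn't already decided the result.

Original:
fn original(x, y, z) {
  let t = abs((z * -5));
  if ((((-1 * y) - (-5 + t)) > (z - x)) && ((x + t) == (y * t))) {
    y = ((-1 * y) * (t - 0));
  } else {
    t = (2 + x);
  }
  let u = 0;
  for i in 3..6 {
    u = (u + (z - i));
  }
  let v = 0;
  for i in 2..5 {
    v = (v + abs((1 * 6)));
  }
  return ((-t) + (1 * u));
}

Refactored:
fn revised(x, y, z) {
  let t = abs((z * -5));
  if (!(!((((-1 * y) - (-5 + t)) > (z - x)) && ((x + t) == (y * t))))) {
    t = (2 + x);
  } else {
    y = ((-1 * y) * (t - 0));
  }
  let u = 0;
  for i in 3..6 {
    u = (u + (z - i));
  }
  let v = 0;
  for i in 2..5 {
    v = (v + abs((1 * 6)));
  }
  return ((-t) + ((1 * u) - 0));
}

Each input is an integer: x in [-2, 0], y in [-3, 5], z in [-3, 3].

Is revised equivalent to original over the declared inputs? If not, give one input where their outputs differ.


x=-2, y=-3, z=-3 yields -21 from original but -36 from revised.
verdict: not equivalent; witness: x=-2, y=-3, z=-3


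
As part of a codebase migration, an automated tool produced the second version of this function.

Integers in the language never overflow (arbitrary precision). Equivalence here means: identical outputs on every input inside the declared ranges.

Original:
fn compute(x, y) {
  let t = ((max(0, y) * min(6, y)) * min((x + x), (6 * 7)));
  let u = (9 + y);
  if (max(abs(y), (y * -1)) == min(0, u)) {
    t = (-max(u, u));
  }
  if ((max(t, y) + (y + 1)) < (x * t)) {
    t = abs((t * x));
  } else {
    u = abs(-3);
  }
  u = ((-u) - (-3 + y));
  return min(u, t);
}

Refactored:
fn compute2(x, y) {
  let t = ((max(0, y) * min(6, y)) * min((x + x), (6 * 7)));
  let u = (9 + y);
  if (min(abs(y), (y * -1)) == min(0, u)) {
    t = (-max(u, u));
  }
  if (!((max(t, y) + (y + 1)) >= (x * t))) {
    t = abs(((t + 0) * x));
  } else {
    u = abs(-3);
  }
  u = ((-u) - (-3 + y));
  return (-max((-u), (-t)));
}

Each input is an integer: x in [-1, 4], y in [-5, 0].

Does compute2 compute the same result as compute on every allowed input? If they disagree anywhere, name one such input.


Although `max(abs(y), (y * -1))` became `min(abs(y), (y * -1))`, no input in the stated domain can expose it; all 36 inputs agree.
verdict: equivalent


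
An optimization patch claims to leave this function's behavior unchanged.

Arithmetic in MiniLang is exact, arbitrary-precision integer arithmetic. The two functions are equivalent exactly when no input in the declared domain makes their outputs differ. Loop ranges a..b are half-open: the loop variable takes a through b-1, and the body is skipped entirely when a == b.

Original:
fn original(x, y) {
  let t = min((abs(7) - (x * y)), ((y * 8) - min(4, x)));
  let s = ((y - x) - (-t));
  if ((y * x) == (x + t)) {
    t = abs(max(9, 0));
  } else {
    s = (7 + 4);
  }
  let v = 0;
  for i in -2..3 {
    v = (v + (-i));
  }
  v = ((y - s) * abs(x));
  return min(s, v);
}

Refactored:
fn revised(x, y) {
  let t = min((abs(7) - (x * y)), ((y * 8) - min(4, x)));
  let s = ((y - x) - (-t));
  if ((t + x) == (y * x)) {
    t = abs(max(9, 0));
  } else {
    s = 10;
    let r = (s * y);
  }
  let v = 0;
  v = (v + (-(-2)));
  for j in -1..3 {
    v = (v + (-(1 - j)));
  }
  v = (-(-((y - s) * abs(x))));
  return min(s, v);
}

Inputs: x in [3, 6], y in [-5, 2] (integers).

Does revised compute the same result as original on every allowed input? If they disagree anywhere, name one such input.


Run the pair on x=3, y=-5.
original: t := -43 | s := -51 | ((y * x) == (x + t)): false | s := 11 | v := 0 | iter i=-2: | v := 2 | iter i=-1: | v := 3 | iter i=0: | v := 3 | iter i=1: | v := 2 | iter i=2: | v := 0 | v := -48 | result -48
revised: t := -43 | s := -51 | ((t + x) == (y * x)): false | s := 10 | r := -50 | v := 0 | v := 2 | iter j=-1: | v := 0 | iter j=0: | v := -1 | iter j=1: | v := -1 | iter j=2: | v := 0 | v := -45 | result -45
-48 and -45 differ, so these are not the same function on this domain.
verdict: not equivalent; witness: x=3, y=-5


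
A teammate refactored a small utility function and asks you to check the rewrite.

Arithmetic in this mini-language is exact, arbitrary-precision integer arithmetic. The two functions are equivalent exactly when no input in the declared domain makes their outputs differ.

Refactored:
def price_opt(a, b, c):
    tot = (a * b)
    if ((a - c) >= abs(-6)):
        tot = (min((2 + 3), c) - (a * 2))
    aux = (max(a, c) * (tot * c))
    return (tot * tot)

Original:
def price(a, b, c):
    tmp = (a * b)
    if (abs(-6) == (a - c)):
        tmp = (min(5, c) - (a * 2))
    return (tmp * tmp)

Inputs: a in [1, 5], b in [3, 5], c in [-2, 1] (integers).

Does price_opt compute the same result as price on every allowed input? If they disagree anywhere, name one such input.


Input a=5, b=3, c=-2: 225 from price versus 144 from price_opt.
verdict: not equivalent; witness: a=5, b=3, c=-2


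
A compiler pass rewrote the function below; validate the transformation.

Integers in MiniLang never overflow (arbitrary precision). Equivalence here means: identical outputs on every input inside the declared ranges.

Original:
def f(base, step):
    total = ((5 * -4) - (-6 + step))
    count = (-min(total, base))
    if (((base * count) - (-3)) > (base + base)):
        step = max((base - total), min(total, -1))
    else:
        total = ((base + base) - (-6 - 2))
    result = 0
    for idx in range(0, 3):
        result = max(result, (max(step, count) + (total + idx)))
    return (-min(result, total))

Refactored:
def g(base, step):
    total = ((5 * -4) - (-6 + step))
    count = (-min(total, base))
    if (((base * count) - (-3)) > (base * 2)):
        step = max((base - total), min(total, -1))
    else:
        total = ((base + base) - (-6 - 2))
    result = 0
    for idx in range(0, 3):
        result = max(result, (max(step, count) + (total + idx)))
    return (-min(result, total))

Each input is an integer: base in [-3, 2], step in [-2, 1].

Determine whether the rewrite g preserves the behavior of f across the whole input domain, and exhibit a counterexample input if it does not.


This is a faithful refactor — arithmetic usage differs; constant usage differs, but the computed results match everywhere.
Tracing base=-3, step=-2: f: total := -12 | count := 12 | (((base * count) - (-3)) > (base + base)): false | total := 2 | result := 0 | iter idx=0: | result := 14 | iter idx=1: | result := 15 | iter idx=2: | result := 16 | result -2 | g: total := -12 | count := 12 | (((base * count) - (-3)) > (base * 2)): false | total := 2 | result := 0 | iter idx=0: | result := 14 | iter idx=1: | result := 15 | iter idx=2: | result := 16 | result -2 — matching result -2.
Checked all 24 inputs in the declared domain: the outputs agree on every one.
verdict: equivalent


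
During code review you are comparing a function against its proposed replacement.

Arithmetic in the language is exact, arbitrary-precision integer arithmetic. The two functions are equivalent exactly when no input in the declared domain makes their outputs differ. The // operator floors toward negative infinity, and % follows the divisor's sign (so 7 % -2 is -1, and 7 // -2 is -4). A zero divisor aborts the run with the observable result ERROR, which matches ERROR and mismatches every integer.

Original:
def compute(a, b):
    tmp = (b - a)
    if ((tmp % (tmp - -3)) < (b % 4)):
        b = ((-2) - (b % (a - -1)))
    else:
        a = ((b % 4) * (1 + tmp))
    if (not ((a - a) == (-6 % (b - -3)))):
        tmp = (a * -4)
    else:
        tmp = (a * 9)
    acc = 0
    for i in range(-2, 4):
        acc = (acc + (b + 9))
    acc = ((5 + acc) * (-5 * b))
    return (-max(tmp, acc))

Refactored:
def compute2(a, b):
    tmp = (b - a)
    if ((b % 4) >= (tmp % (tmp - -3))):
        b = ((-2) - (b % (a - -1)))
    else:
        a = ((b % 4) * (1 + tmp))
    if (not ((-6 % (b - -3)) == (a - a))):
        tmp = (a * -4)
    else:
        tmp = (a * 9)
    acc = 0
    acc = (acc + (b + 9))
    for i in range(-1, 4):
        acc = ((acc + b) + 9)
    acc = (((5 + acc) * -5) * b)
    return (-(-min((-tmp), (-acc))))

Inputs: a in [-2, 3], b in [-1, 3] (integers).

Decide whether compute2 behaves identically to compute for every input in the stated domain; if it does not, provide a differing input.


The rewrite breaks on a=0, b=0, where the results are 0 and -470.
compute: tmp=0, then ((tmp % (tmp - -3)) < (b % 4)) is false, then a=0, then (not ((a - a) == (-6 % (b - -3)))) is false, then tmp=0, then acc=0, then (i=-2), then acc=9, then (i=-1), then acc=18, then (i=0), then acc=27, then (i=1), then acc=36, then (i=2), then acc=45, then (i=3), then acc=54, then acc=0, then returns 0
compute2: tmp=0, then ((b % 4) >= (tmp % (tmp - -3))) is true, then b=-2, then (not ((-6 % (b - -3)) == (a - a))) is false, then tmp=0, then acc=0, then acc=7, then (i=-1), then acc=14, then (i=0), then acc=21, then (i=1), then acc=28, then (i=2), then acc=35, then (i=3), then acc=42, then acc=470, then returns -470
verdict: not equivalent; witness: a=0, b=0


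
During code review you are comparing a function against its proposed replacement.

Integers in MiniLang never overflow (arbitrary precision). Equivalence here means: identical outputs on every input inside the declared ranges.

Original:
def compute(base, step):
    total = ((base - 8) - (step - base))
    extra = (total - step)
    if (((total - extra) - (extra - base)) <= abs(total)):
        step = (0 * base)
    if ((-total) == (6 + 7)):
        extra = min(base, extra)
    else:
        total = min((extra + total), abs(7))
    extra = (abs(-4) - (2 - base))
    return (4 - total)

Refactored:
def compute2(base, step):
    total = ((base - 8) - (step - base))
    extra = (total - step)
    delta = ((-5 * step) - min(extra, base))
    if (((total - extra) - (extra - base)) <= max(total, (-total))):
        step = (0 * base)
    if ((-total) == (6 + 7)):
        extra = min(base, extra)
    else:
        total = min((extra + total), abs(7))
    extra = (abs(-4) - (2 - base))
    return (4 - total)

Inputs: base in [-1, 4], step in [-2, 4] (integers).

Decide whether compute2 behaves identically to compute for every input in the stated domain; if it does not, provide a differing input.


Comparing the listings, the differences include: min/max/abs usage differs; arithmetic usage differs; constant usage differs; local variable names differ; statement counts differ.
Tracing base=0, step=-2: compute: total = -6; extra = -4; (((total - extra) - (extra - base)) <= abs(total)) -> true; step = 0; ((-total) == (6 + 7)) -> false; total = -10; extra = 2; return 14 | compute2: total = -6; extra = -4; delta = 14; (((total - extra) - (extra - base)) <= max(total, (-total))) -> true; step = 0; ((-total) == (6 + 7)) -> false; total = -10; extra = 2; return 14 — matching result 14.
An exhaustive pass over the 42 declared inputs shows identical outputs.
verdict: equivalent
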